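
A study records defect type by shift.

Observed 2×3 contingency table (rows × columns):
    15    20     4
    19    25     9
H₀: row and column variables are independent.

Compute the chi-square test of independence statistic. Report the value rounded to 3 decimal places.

test statistic = 0.838

Row totals [39, 53], col totals [34, 45, 13], n=92
χ² = (15−14.41)²/14.41 + (20−19.08)²/19.08 + (4−5.51)²/5.51 + (19−19.59)²/19.59 + (25−25.92)²/25.92 + (9−7.49)²/7.49 = 0.8382
df = 2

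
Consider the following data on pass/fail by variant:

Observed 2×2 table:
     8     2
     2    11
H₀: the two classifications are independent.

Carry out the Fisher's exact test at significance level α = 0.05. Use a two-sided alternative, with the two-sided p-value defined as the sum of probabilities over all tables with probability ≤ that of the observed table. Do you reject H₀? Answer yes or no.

reject H₀: yes

Margins: r₁=10, r₂=13, c₁=10, c₂=13, n=23
p_obs = C(10,8)·C(13,2)/C(23,10); sum pmf over tables with pmf ≤ p_obs
p-value (two-sided) = 0.00343
At α=0.05: p < α → reject H₀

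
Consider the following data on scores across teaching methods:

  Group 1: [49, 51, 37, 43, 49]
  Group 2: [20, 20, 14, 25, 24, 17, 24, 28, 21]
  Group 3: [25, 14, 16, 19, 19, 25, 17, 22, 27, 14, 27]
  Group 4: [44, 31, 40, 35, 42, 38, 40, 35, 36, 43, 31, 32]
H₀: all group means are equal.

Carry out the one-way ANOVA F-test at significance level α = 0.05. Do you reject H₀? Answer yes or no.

Group means [45.80, 21.44, 20.45, 37.25], grand mean 29.568
SSB = Σnᵢ(x̄ᵢ−x̄)² = 3533.082; SSW = ΣΣ(x−x̄ᵢ)² = 763.999
MSB = 3533.082/3 = 1177.6939; MSW = 763.999/33 = 23.1515
F = MSB/MSW = 50.8690
df = (3, 33)
p-value (upper-tail) = 0.00000
At α=0.05: p < α → reject H₀

reject H₀: yes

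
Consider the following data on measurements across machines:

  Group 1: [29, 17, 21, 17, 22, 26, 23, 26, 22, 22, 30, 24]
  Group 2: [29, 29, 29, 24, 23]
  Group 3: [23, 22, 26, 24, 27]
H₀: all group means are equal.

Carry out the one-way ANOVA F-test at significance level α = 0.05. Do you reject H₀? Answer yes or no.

reject H₀: no

Group means [23.25, 26.80, 24.40], grand mean 24.318
SSB = Σnᵢ(x̄ᵢ−x̄)² = 44.523; SSW = ΣΣ(x−x̄ᵢ)² = 236.250
MSB = 44.523/2 = 22.2614; MSW = 236.250/19 = 12.4342
F = MSB/MSW = 1.7903
df = (2, 19)
p-value (upper-tail) = 0.19394
At α=0.05: p ≥ α → fail to reject H₀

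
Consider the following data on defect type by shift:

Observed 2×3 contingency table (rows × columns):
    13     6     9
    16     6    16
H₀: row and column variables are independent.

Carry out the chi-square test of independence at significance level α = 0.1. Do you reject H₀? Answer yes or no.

reject H₀: no

Row totals [28, 38], col totals [29, 12, 25], n=66
χ² = (13−12.30)²/12.30 + (6−5.09)²/5.09 + (9−10.61)²/10.61 + (16−16.70)²/16.70 + (6−6.91)²/6.91 + (16−14.39)²/14.39 = 0.7729
df = 2
p-value (upper-tail) = 0.67945
At α=0.1: p ≥ α → fail to reject H₀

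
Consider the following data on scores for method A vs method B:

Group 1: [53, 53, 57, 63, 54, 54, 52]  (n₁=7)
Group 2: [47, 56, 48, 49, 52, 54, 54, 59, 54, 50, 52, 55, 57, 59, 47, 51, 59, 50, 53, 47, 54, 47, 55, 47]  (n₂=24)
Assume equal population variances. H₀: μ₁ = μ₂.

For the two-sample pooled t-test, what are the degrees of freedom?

df = n₁ + n₂ − 2 = 7 + 24 − 2 = 29

degrees of freedom = 29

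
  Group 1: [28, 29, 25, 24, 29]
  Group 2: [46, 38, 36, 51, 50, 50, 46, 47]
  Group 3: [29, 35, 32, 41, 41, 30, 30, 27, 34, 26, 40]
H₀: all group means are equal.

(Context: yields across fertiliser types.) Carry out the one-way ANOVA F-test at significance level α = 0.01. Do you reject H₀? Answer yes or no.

Group means [27.00, 45.50, 33.18], grand mean 36.000
SSB = Σnᵢ(x̄ᵢ−x̄)² = 1214.364; SSW = ΣΣ(x−x̄ᵢ)² = 543.636
MSB = 1214.364/2 = 607.1818; MSW = 543.636/21 = 25.8874
F = MSB/MSW = 23.4547
df = (2, 21)
p-value (upper-tail) = 0.00000
At α=0.01: p < α → reject H₀

reject H₀: yes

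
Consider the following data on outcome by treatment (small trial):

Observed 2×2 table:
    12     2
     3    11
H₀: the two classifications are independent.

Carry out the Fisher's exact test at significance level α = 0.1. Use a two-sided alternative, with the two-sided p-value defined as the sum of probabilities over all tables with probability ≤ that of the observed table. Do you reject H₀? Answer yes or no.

reject H₀: yes

Margins: r₁=14, r₂=14, c₁=15, c₂=13, n=28
p_obs = C(14,12)·C(14,3)/C(28,15); sum pmf over tables with pmf ≤ p_obs
p-value (two-sided) = 0.00184
At α=0.1: p < α → reject H₀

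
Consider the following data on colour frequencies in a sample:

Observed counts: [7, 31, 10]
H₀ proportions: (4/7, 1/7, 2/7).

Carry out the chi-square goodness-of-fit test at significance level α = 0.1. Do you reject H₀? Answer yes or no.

n = 48; E_i = n·p_i = [27.43, 6.86, 13.71]
χ² = (7−27.43)²/27.43 + (31−6.86)²/6.86 + (10−13.71)²/13.71 = 101.2240
df = 2
p-value (upper-tail) = 0.00000
At α=0.1: p < α → reject H₀

reject H₀: yes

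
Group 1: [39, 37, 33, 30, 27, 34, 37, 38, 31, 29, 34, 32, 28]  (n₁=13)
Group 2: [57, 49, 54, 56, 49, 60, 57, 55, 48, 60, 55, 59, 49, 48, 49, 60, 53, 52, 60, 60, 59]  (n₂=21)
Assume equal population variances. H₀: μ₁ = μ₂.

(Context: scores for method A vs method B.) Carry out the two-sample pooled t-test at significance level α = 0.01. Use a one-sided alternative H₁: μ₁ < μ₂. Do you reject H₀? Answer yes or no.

reject H₀: yes

x̄₁=33.000, s₁=3.937, n₁=13
x̄₂=54.714, s₂=4.584, n₂=21
s_p² = [12·3.937² + 20·4.584²]/32 = 18.9464
SE = √(s_p²·(1/13+1/21)) = 1.5361
t = (33.000−54.714)/1.5361 = -14.1359
df = 32
p-value (one-sided, H₁ less) = 0.00000
At α=0.01: p < α → reject H₀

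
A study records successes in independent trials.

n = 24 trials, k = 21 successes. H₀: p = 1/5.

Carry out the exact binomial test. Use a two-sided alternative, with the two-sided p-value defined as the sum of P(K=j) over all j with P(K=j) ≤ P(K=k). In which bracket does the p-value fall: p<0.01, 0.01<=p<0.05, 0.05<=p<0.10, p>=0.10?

Exact binomial: n=24, k=21, p₀=1/5=0.2000
P(X=j) = C(n,j)·p₀^j·(1−p₀)^(n−j); p = Σ P(X=j) over j with P(X=j) ≤ P(X=21)
p-value (two-sided) = 0.00000
→ bracket: p<0.01

p-value bracket: p<0.01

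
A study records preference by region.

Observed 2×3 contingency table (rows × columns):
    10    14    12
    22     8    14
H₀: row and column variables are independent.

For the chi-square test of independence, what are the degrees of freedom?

degrees of freedom = 2

df = (r−1)(c−1) = (2−1)·(3−1) = 2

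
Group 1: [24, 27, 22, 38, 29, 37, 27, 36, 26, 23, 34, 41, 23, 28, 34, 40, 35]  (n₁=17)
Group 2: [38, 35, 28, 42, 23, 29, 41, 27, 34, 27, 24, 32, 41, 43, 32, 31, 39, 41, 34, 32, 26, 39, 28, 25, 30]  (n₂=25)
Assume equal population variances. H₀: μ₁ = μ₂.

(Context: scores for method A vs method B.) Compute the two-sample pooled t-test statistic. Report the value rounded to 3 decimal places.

test statistic = -1.022

x̄₁=30.824, s₁=6.386, n₁=17
x̄₂=32.840, s₂=6.203, n₂=25
s_p² = [16·6.386² + 24·6.203²]/40 = 39.3958
SE = √(s_p²·(1/17+1/25)) = 1.9731
t = (30.824−32.840)/1.9731 = -1.0220
df = 40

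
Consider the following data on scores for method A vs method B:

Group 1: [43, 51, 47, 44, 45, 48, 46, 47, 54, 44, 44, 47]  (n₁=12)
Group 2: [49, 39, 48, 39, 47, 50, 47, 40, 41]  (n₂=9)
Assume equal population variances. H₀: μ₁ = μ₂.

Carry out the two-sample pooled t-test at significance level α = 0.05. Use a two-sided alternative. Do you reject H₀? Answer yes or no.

reject H₀: no

x̄₁=46.667, s₁=3.200, n₁=12
x̄₂=44.444, s₂=4.586, n₂=9
s_p² = [11·3.200² + 8·4.586²]/19 = 14.7836
SE = √(s_p²·(1/12+1/9)) = 1.6955
t = (46.667−44.444)/1.6955 = 1.3107
df = 19
p-value (two-sided) = 0.20559
At α=0.05: p ≥ α → fail to reject H₀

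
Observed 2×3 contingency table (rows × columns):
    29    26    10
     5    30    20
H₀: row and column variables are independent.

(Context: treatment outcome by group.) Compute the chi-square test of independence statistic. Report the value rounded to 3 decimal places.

Row totals [65, 55], col totals [34, 56, 30], n=120
χ² = (29−18.42)²/18.42 + (26−30.33)²/30.33 + (10−16.25)²/16.25 + (5−15.58)²/15.58 + (30−25.67)²/25.67 + (20−13.75)²/13.75 = 19.8648
df = 2

test statistic = 19.865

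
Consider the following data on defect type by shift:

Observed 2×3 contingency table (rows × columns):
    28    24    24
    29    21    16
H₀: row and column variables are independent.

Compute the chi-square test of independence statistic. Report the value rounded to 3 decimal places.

test statistic = 1.119

Row totals [76, 66], col totals [57, 45, 40], n=142
χ² = (28−30.51)²/30.51 + (24−24.08)²/24.08 + (24−21.41)²/21.41 + (29−26.49)²/26.49 + (21−20.92)²/20.92 + (16−18.59)²/18.59 = 1.1189
df = 2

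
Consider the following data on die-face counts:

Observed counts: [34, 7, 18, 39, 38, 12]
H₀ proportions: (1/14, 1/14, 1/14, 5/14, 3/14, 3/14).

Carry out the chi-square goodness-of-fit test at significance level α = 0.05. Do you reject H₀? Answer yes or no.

n = 148; E_i = n·p_i = [10.57, 10.57, 10.57, 52.86, 31.71, 31.71]
χ² = (34−10.57)²/10.57 + (7−10.57)²/10.57 + (18−10.57)²/10.57 + (39−52.86)²/52.86 + (38−31.71)²/31.71 + (12−31.71)²/31.71 = 75.4829
df = 5
p-value (upper-tail) = 0.00000
At α=0.05: p < α → reject H₀

reject H₀: yes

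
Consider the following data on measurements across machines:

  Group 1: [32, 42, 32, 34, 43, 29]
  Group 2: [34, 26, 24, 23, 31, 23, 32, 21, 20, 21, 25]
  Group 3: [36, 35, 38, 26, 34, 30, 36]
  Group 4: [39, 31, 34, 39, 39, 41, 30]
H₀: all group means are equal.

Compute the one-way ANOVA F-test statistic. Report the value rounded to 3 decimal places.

test statistic = 9.758

Group means [35.33, 25.45, 33.57, 36.14], grand mean 31.613
SSB = Σnᵢ(x̄ᵢ−x̄)² = 670.723; SSW = ΣΣ(x−x̄ᵢ)² = 618.632
MSB = 670.723/3 = 223.5743; MSW = 618.632/27 = 22.9123
F = MSB/MSW = 9.7578
df = (3, 27)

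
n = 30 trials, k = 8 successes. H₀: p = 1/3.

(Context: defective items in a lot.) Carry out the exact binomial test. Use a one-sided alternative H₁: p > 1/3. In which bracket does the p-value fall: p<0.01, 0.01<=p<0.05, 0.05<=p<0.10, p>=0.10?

Exact binomial: n=30, k=8, p₀=1/3=0.3333
P(X≥8) from Σ C(n,i)·p₀^i·(1−p₀)^(n−i)
p-value (one-sided, H₁ greater) = 0.83322
→ bracket: p>=0.10

p-value bracket: p>=0.10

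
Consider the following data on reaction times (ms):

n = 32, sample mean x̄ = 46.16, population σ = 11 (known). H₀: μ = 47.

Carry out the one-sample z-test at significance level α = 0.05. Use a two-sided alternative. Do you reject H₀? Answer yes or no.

reject H₀: no

SE = σ/√n = 11/√32 = 1.9445
z = (x̄−μ₀)/SE = (46.16−47)/1.9445 = -0.4320
p-value (two-sided) = 0.66576
At α=0.05: p ≥ α → fail to reject H₀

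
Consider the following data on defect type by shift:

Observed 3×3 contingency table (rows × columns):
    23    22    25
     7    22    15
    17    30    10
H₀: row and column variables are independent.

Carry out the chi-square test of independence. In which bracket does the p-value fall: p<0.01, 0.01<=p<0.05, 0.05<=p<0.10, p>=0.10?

p-value bracket: 0.01<=p<0.05

Row totals [70, 44, 57], col totals [47, 74, 50], n=171
χ² = (23−19.24)²/19.24 + (22−30.29)²/30.29 + (25−20.47)²/20.47 + (7−12.09)²/12.09 + (22−19.04)²/19.04 + (15−12.87)²/12.87 + (17−15.67)²/15.67 + (30−24.67)²/24.67 + (10−16.67)²/16.67 = 10.9010
df = 4
p-value (upper-tail) = 0.02770
→ bracket: 0.01<=p<0.05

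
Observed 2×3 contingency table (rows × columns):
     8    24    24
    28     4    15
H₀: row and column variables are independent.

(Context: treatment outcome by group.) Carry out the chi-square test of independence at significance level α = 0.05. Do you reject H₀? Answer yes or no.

Row totals [56, 47], col totals [36, 28, 39], n=103
χ² = (8−19.57)²/19.57 + (24−15.22)²/15.22 + (24−21.20)²/21.20 + (28−16.43)²/16.43 + (4−12.78)²/12.78 + (15−17.80)²/17.80 = 26.8927
df = 2
p-value (upper-tail) = 0.00000
At α=0.05: p < α → reject H₀

reject H₀: yes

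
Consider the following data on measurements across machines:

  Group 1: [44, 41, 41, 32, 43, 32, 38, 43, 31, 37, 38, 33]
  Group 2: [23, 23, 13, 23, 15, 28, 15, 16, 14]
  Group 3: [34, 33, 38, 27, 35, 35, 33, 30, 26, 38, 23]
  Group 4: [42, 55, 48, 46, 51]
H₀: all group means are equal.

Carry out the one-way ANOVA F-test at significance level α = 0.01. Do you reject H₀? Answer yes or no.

Group means [37.75, 18.89, 32.00, 48.40], grand mean 32.892
SSB = Σnᵢ(x̄ᵢ−x̄)² = 3259.229; SSW = ΣΣ(x−x̄ᵢ)² = 820.339
MSB = 3259.229/3 = 1086.4096; MSW = 820.339/33 = 24.8588
F = MSB/MSW = 43.7033
df = (3, 33)
p-value (upper-tail) = 0.00000
At α=0.01: p < α → reject H₀

reject H₀: yes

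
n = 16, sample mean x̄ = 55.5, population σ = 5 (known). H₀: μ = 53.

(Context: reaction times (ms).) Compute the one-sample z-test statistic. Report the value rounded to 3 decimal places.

test statistic = 2.000

SE = σ/√n = 5/√16 = 1.2500
z = (x̄−μ₀)/SE = (55.5−53)/1.2500 = 2.0000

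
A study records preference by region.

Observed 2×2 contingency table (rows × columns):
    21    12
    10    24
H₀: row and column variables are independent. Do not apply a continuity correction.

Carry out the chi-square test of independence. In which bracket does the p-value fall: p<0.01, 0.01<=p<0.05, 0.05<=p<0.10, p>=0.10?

Row totals [33, 34], col totals [31, 36], n=67
χ² = (21−15.27)²/15.27 + (12−17.73)²/17.73 + (10−15.73)²/15.73 + (24−18.27)²/18.27 = 7.8901
df = 1
p-value (upper-tail) = 0.00497
→ bracket: p<0.01

p-value bracket: p<0.01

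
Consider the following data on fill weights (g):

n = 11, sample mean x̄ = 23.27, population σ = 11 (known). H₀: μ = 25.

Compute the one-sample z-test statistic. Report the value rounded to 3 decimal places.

test statistic = -0.522

SE = σ/√n = 11/√11 = 3.3166
z = (x̄−μ₀)/SE = (23.27−25)/3.3166 = -0.5216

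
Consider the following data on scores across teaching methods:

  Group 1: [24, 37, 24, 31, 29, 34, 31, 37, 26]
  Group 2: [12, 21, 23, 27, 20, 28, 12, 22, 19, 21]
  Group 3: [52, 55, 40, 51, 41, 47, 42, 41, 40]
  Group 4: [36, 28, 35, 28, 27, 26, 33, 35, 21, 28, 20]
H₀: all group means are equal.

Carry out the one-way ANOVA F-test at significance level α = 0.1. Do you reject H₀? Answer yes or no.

reject H₀: yes

Group means [30.33, 20.50, 45.44, 28.82], grand mean 30.872
SSB = Σnᵢ(x̄ᵢ−x̄)² = 3036.000; SSW = ΣΣ(x−x̄ᵢ)² = 1034.359
MSB = 3036.000/3 = 1012.0001; MSW = 1034.359/35 = 29.5531
F = MSB/MSW = 34.2434
df = (3, 35)
p-value (upper-tail) = 0.00000
At α=0.1: p < α → reject H₀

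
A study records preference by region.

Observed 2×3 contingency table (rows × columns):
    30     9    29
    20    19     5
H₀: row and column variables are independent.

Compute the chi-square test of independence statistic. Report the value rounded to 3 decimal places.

Row totals [68, 44], col totals [50, 28, 34], n=112
χ² = (30−30.36)²/30.36 + (9−17.00)²/17.00 + (29−20.64)²/20.64 + (20−19.64)²/19.64 + (19−11.00)²/11.00 + (5−13.36)²/13.36 = 18.2057
df = 2

test statistic = 18.206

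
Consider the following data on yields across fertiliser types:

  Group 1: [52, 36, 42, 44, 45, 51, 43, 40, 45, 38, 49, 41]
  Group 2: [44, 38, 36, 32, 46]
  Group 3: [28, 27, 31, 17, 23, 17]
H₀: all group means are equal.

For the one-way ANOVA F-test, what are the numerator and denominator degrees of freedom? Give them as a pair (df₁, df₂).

k = 3 groups, N = 23 total
df = (k−1, N−k) = (3−1, 23−3) = (2, 20)

degrees of freedom = [2, 20]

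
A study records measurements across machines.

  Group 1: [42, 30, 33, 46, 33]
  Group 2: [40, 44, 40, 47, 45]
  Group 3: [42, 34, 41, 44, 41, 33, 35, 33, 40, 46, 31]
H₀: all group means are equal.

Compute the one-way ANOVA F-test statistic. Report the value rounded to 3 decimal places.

Group means [36.80, 43.20, 38.18], grand mean 39.048
SSB = Σnᵢ(x̄ᵢ−x̄)² = 119.716; SSW = ΣΣ(x−x̄ᵢ)² = 487.236
MSB = 119.716/2 = 59.8580; MSW = 487.236/18 = 27.0687
F = MSB/MSW = 2.2113
df = (2, 18)

test statistic = 2.211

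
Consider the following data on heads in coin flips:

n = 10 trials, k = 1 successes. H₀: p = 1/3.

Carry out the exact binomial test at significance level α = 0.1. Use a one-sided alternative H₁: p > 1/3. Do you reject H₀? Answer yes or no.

Exact binomial: n=10, k=1, p₀=1/3=0.3333
P(X≥1) from Σ C(n,i)·p₀^i·(1−p₀)^(n−i)
p-value (one-sided, H₁ greater) = 0.98266
At α=0.1: p ≥ α → fail to reject H₀

reject H₀: no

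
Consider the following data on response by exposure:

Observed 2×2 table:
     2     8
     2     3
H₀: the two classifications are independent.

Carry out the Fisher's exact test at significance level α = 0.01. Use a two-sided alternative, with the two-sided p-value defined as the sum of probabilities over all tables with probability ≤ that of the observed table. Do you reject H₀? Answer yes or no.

reject H₀: no

Margins: r₁=10, r₂=5, c₁=4, c₂=11, n=15
p_obs = C(10,2)·C(5,2)/C(15,4); sum pmf over tables with pmf ≤ p_obs
p-value (two-sided) = 0.56044
At α=0.01: p ≥ α → fail to reject H₀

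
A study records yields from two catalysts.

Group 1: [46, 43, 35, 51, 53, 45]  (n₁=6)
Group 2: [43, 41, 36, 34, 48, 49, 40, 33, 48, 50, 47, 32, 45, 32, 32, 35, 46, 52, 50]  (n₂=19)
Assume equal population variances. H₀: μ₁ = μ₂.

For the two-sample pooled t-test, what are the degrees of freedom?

df = n₁ + n₂ − 2 = 6 + 19 − 2 = 23

degrees of freedom = 23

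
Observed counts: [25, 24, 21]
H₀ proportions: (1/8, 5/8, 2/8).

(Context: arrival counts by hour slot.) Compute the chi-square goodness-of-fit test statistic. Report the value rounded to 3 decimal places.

test statistic = 39.794

n = 70; E_i = n·p_i = [8.75, 43.75, 17.50]
χ² = (25−8.75)²/8.75 + (24−43.75)²/43.75 + (21−17.50)²/17.50 = 39.7943
df = 2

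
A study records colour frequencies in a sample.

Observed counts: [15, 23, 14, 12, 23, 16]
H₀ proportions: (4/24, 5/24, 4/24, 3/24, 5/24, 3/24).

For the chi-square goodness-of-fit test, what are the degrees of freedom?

df = k − 1 = 6 − 1 = 5

degrees of freedom = 5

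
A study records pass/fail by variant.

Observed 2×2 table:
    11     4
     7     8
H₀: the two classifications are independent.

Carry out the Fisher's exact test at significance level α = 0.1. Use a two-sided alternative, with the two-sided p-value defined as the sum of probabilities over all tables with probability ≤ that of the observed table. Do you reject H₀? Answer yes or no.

Margins: r₁=15, r₂=15, c₁=18, c₂=12, n=30
p_obs = C(15,11)·C(15,7)/C(30,18); sum pmf over tables with pmf ≤ p_obs
p-value (two-sided) = 0.26354
At α=0.1: p ≥ α → fail to reject H₀

reject H₀: no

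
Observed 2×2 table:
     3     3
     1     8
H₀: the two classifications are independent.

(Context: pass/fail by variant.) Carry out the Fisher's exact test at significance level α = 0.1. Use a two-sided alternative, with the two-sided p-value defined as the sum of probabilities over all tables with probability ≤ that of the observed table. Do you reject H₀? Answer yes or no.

Margins: r₁=6, r₂=9, c₁=4, c₂=11, n=15
p_obs = C(6,3)·C(9,1)/C(15,4); sum pmf over tables with pmf ≤ p_obs
p-value (two-sided) = 0.23516
At α=0.1: p ≥ α → fail to reject H₀

reject H₀: no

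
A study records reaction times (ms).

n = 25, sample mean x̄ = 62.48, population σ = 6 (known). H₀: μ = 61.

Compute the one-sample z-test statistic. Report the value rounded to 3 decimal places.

SE = σ/√n = 6/√25 = 1.2000
z = (x̄−μ₀)/SE = (62.48−61)/1.2000 = 1.2333

test statistic = 1.233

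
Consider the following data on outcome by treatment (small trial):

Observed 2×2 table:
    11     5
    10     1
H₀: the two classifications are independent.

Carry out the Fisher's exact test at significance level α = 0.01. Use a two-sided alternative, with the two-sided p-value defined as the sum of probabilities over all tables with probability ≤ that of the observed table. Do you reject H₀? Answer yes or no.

reject H₀: no

Margins: r₁=16, r₂=11, c₁=21, c₂=6, n=27
p_obs = C(16,11)·C(11,10)/C(27,21); sum pmf over tables with pmf ≤ p_obs
p-value (two-sided) = 0.34968
At α=0.01: p ≥ α → fail to reject H₀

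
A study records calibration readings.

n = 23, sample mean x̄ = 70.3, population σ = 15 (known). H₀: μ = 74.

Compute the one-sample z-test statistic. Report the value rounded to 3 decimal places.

SE = σ/√n = 15/√23 = 3.1277
z = (x̄−μ₀)/SE = (70.3−74)/3.1277 = -1.1830

test statistic = -1.183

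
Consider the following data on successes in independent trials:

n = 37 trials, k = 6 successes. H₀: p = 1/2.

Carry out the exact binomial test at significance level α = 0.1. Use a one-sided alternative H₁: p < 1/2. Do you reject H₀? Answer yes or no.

Exact binomial: n=37, k=6, p₀=1/2=0.5000
P(X≤6) from Σ C(n,i)·p₀^i·(1−p₀)^(n−i)
p-value (one-sided, H₁ less) = 0.00002
At α=0.1: p < α → reject H₀

reject H₀: yes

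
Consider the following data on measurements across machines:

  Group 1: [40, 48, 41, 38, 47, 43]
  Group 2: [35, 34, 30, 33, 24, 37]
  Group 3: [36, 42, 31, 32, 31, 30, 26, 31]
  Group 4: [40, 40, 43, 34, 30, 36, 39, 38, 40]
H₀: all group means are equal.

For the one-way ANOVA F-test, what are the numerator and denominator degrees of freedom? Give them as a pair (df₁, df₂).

k = 4 groups, N = 29 total
df = (k−1, N−k) = (4−1, 29−4) = (3, 25)

degrees of freedom = [3, 25]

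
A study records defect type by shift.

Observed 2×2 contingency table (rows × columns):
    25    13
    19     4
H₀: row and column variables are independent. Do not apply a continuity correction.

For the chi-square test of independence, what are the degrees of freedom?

df = (r−1)(c−1) = (2−1)·(2−1) = 1

degrees of freedom = 1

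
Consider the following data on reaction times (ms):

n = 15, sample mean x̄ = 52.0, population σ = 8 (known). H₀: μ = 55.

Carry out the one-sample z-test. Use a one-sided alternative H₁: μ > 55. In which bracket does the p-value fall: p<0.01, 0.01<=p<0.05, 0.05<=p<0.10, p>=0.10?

SE = σ/√n = 8/√15 = 2.0656
z = (x̄−μ₀)/SE = (52.0−55)/2.0656 = -1.4524
p-value (one-sided, H₁ greater) = 0.92680
→ bracket: p>=0.10

p-value bracket: p>=0.10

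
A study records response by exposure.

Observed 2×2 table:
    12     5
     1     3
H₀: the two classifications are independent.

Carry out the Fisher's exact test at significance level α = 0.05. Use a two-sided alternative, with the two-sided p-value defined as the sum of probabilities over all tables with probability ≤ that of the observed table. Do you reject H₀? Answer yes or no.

reject H₀: no

Margins: r₁=17, r₂=4, c₁=13, c₂=8, n=21
p_obs = C(17,12)·C(4,1)/C(21,13); sum pmf over tables with pmf ≤ p_obs
p-value (two-sided) = 0.25280
At α=0.05: p ≥ α → fail to reject H₀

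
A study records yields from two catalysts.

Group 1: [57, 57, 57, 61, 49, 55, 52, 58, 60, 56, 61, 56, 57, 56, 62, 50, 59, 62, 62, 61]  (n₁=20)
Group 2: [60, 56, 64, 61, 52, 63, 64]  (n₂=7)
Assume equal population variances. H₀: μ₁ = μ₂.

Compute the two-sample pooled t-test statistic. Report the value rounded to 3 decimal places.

test statistic = -1.479

x̄₁=57.400, s₁=3.831, n₁=20
x̄₂=60.000, s₂=4.509, n₂=7
s_p² = [19·3.831² + 6·4.509²]/25 = 16.0320
SE = √(s_p²·(1/20+1/7)) = 1.7584
t = (57.400−60.000)/1.7584 = -1.4786
df = 25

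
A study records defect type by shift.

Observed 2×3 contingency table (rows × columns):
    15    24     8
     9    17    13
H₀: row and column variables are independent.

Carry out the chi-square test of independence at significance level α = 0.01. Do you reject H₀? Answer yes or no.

reject H₀: no

Row totals [47, 39], col totals [24, 41, 21], n=86
χ² = (15−13.12)²/13.12 + (24−22.41)²/22.41 + (8−11.48)²/11.48 + (9−10.88)²/10.88 + (17−18.59)²/18.59 + (13−9.52)²/9.52 = 3.1688
df = 2
p-value (upper-tail) = 0.20507
At α=0.01: p ≥ α → fail to reject H₀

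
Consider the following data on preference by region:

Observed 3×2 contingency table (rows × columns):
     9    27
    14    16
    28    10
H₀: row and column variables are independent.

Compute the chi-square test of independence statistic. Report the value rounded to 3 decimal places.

test statistic = 17.628

Row totals [36, 30, 38], col totals [51, 53], n=104
χ² = (9−17.65)²/17.65 + (27−18.35)²/18.35 + (14−14.71)²/14.71 + (16−15.29)²/15.29 + (28−18.63)²/18.63 + (10−19.37)²/19.37 = 17.6277
df = 2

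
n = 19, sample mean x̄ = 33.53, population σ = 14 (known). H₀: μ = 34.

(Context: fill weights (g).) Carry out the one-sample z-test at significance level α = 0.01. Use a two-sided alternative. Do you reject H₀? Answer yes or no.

reject H₀: no

SE = σ/√n = 14/√19 = 3.2118
z = (x̄−μ₀)/SE = (33.53−34)/3.2118 = -0.1463
p-value (two-sided) = 0.88366
At α=0.01: p ≥ α → fail to reject H₀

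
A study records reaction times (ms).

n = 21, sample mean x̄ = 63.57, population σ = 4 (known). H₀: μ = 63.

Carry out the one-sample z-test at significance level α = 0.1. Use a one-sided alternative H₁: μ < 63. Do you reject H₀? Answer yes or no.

reject H₀: no

SE = σ/√n = 4/√21 = 0.8729
z = (x̄−μ₀)/SE = (63.57−63)/0.8729 = 0.6530
p-value (one-sided, H₁ less) = 0.74313
At α=0.1: p ≥ α → fail to reject H₀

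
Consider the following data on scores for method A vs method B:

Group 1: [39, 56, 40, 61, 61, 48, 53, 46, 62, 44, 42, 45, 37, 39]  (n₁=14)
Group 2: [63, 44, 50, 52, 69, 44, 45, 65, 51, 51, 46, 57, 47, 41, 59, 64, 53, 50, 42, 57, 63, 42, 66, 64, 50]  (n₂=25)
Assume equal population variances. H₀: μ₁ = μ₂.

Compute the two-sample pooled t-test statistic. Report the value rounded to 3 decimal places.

test statistic = -1.821

x̄₁=48.071, s₁=8.922, n₁=14
x̄₂=53.400, s₂=8.679, n₂=25
s_p² = [13·8.922² + 24·8.679²]/37 = 76.8359
SE = √(s_p²·(1/14+1/25)) = 2.9260
t = (48.071−53.400)/2.9260 = -1.8211
df = 37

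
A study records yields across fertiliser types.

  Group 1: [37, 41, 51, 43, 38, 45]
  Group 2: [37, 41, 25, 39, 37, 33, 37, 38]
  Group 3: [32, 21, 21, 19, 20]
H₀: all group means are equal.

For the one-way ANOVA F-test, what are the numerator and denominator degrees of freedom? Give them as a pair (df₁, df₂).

k = 3 groups, N = 19 total
df = (k−1, N−k) = (3−1, 19−3) = (2, 16)

degrees of freedom = [2, 16]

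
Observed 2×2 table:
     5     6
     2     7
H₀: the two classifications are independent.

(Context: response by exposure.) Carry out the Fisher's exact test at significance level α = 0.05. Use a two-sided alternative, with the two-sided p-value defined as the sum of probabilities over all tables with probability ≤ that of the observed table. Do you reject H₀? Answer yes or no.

reject H₀: no

Margins: r₁=11, r₂=9, c₁=7, c₂=13, n=20
p_obs = C(11,5)·C(9,2)/C(20,7); sum pmf over tables with pmf ≤ p_obs
p-value (two-sided) = 0.37423
At α=0.05: p ≥ α → fail to reject H₀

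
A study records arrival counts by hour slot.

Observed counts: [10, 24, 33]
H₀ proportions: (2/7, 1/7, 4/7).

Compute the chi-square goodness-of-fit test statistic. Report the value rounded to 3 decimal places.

n = 67; E_i = n·p_i = [19.14, 9.57, 38.29]
χ² = (10−19.14)²/19.14 + (24−9.57)²/9.57 + (33−38.29)²/38.29 = 26.8470
df = 2

test statistic = 26.847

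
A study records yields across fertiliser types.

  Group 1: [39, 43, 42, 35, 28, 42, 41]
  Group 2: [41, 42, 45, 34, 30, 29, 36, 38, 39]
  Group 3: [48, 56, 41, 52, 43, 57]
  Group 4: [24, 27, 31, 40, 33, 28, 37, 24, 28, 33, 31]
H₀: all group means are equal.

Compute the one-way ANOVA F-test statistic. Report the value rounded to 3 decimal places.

Group means [38.57, 37.11, 49.50, 30.55], grand mean 37.485
SSB = Σnᵢ(x̄ᵢ−x̄)² = 1405.412; SSW = ΣΣ(x−x̄ᵢ)² = 882.830
MSB = 1405.412/3 = 468.4707; MSW = 882.830/29 = 30.4424
F = MSB/MSW = 15.3887
df = (3, 29)

test statistic = 15.389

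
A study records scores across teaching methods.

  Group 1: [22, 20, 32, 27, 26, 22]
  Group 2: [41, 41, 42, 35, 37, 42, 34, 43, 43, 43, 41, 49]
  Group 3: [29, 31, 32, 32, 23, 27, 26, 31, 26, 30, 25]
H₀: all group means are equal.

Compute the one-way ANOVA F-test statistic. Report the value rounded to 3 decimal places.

Group means [24.83, 40.92, 28.36], grand mean 32.828
SSB = Σnᵢ(x̄ᵢ−x̄)² = 1387.842; SSW = ΣΣ(x−x̄ᵢ)² = 372.295
MSB = 1387.842/2 = 693.9212; MSW = 372.295/26 = 14.3191
F = MSB/MSW = 48.4614
df = (2, 26)

test statistic = 48.461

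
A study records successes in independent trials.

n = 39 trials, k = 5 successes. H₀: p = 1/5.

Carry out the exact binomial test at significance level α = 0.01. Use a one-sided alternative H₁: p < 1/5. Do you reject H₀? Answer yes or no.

Exact binomial: n=39, k=5, p₀=1/5=0.2000
P(X≤5) from Σ C(n,i)·p₀^i·(1−p₀)^(n−i)
p-value (one-sided, H₁ less) = 0.18001
At α=0.01: p ≥ α → fail to reject H₀

reject H₀: no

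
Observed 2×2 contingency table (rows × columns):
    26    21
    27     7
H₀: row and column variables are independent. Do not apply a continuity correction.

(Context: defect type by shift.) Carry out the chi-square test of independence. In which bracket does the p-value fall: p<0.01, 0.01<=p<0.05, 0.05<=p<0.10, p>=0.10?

p-value bracket: 0.01<=p<0.05

Row totals [47, 34], col totals [53, 28], n=81
χ² = (26−30.75)²/30.75 + (21−16.25)²/16.25 + (27−22.25)²/22.25 + (7−11.75)²/11.75 = 5.0629
df = 1
p-value (upper-tail) = 0.02444
→ bracket: 0.01<=p<0.05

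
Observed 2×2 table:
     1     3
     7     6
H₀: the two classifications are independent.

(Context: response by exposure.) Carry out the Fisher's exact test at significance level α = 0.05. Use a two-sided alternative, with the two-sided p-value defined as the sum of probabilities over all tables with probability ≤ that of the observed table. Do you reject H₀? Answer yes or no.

Margins: r₁=4, r₂=13, c₁=8, c₂=9, n=17
p_obs = C(4,1)·C(13,7)/C(17,8); sum pmf over tables with pmf ≤ p_obs
p-value (two-sided) = 0.57647
At α=0.05: p ≥ α → fail to reject H₀

reject H₀: no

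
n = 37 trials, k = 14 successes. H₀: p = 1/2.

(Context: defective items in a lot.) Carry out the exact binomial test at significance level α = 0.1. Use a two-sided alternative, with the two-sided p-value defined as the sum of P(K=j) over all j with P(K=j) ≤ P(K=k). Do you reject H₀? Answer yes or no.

Exact binomial: n=37, k=14, p₀=1/2=0.5000
P(X=j) = C(n,j)·p₀^j·(1−p₀)^(n−j); p = Σ P(X=j) over j with P(X=j) ≤ P(X=14)
p-value (two-sided) = 0.18774
At α=0.1: p ≥ α → fail to reject H₀

reject H₀: no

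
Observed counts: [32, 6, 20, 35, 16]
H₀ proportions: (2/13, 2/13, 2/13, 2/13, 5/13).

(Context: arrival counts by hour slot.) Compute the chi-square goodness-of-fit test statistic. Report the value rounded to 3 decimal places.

n = 109; E_i = n·p_i = [16.77, 16.77, 16.77, 16.77, 41.92]
χ² = (32−16.77)²/16.77 + (6−16.77)²/16.77 + (20−16.77)²/16.77 + (35−16.77)²/16.77 + (16−41.92)²/41.92 = 57.2211
df = 4

test statistic = 57.221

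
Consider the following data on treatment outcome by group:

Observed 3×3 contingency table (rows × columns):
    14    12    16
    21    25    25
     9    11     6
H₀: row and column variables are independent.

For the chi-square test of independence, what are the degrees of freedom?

degrees of freedom = 4

df = (r−1)(c−1) = (3−1)·(3−1) = 4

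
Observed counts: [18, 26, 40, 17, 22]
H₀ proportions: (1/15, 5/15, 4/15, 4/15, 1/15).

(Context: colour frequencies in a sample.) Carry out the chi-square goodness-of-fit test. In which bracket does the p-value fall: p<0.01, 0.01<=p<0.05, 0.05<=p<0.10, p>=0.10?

n = 123; E_i = n·p_i = [8.20, 41.00, 32.80, 32.80, 8.20]
χ² = (18−8.20)²/8.20 + (26−41.00)²/41.00 + (40−32.80)²/32.80 + (17−32.80)²/32.80 + (22−8.20)²/8.20 = 49.6159
df = 4
p-value (upper-tail) = 0.00000
→ bracket: p<0.01

p-value bracket: p<0.01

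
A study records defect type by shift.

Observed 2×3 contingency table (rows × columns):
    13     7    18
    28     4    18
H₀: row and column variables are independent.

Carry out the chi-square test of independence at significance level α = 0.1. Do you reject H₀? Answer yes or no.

reject H₀: yes

Row totals [38, 50], col totals [41, 11, 36], n=88
χ² = (13−17.70)²/17.70 + (7−4.75)²/4.75 + (18−15.55)²/15.55 + (28−23.30)²/23.30 + (4−6.25)²/6.25 + (18−20.45)²/20.45 = 4.7581
df = 2
p-value (upper-tail) = 0.09264
At α=0.1: p < α → reject H₀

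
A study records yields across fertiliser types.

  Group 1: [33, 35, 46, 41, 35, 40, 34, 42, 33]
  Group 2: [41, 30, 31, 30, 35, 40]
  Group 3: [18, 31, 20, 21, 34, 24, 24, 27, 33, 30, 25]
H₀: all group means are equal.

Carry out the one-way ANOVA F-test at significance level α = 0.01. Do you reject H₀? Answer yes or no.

reject H₀: yes

Group means [37.67, 34.50, 26.09], grand mean 32.038
SSB = Σnᵢ(x̄ᵢ−x̄)² = 710.552; SSW = ΣΣ(x−x̄ᵢ)² = 590.409
MSB = 710.552/2 = 355.2762; MSW = 590.409/23 = 25.6700
F = MSB/MSW = 13.8402
df = (2, 23)
p-value (upper-tail) = 0.00011
At α=0.01: p < α → reject H₀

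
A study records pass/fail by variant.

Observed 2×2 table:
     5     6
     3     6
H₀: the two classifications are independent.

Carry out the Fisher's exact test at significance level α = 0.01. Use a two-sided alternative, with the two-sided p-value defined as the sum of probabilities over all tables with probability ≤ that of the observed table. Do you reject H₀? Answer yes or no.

reject H₀: no

Margins: r₁=11, r₂=9, c₁=8, c₂=12, n=20
p_obs = C(11,5)·C(9,3)/C(20,8); sum pmf over tables with pmf ≤ p_obs
p-value (two-sided) = 0.66992
At α=0.01: p ≥ α → fail to reject H₀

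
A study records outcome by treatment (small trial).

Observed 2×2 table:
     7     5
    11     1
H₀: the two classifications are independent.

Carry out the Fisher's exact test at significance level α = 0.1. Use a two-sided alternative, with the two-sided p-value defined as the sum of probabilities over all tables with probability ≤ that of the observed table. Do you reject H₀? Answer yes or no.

reject H₀: no

Margins: r₁=12, r₂=12, c₁=18, c₂=6, n=24
p_obs = C(12,7)·C(12,11)/C(24,18); sum pmf over tables with pmf ≤ p_obs
p-value (two-sided) = 0.15495
At α=0.1: p ≥ α → fail to reject H₀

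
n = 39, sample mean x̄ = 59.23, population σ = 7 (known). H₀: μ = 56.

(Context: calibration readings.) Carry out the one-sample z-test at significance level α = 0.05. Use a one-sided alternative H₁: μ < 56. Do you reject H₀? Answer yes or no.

reject H₀: no

SE = σ/√n = 7/√39 = 1.1209
z = (x̄−μ₀)/SE = (59.23−56)/1.1209 = 2.8816
p-value (one-sided, H₁ less) = 0.99802
At α=0.05: p ≥ α → fail to reject H₀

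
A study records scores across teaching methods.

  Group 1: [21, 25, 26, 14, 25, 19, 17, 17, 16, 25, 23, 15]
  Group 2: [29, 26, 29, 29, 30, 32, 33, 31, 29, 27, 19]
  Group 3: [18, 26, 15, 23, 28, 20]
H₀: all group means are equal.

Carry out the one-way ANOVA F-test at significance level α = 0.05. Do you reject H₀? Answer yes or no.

Group means [20.25, 28.55, 21.67], grand mean 23.690
SSB = Σnᵢ(x̄ᵢ−x̄)² = 425.896; SSW = ΣΣ(x−x̄ᵢ)² = 478.311
MSB = 425.896/2 = 212.9481; MSW = 478.311/26 = 18.3966
F = MSB/MSW = 11.5754
df = (2, 26)
p-value (upper-tail) = 0.00025
At α=0.05: p < α → reject H₀

reject H₀: yes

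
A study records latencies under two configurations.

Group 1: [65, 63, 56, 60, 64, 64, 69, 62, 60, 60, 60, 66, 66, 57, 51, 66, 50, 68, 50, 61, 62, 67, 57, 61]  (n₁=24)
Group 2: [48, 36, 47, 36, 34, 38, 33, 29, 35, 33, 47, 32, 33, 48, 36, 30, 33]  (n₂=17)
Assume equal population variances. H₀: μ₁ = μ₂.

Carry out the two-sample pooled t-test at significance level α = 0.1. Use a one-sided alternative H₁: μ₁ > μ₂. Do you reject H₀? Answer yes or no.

reject H₀: yes

x̄₁=61.042, s₁=5.385, n₁=24
x̄₂=36.941, s₂=6.427, n₂=17
s_p² = [23·5.385² + 16·6.427²]/39 = 34.0487
SE = √(s_p²·(1/24+1/17)) = 1.8497
t = (61.042−36.941)/1.8497 = 13.0291
df = 39
p-value (one-sided, H₁ greater) = 0.00000
At α=0.1: p < α → reject H₀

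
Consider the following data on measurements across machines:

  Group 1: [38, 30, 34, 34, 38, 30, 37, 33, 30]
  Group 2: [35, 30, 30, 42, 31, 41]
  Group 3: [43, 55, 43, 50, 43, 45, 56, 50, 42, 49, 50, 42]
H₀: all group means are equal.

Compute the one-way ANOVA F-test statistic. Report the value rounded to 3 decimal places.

Group means [33.78, 34.83, 47.33], grand mean 40.037
SSB = Σnᵢ(x̄ᵢ−x̄)² = 1153.907; SSW = ΣΣ(x−x̄ᵢ)² = 517.056
MSB = 1153.907/2 = 576.9537; MSW = 517.056/24 = 21.5440
F = MSB/MSW = 26.7803
df = (2, 24)

test statistic = 26.780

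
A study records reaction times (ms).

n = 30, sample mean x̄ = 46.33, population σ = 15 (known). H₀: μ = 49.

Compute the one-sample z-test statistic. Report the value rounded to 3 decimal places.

test statistic = -0.975

SE = σ/√n = 15/√30 = 2.7386
z = (x̄−μ₀)/SE = (46.33−49)/2.7386 = -0.9749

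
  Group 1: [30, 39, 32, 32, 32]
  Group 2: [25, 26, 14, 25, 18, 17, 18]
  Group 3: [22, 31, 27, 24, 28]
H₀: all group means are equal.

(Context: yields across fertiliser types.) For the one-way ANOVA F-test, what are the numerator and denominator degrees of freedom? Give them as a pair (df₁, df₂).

degrees of freedom = [2, 14]

k = 3 groups, N = 17 total
df = (k−1, N−k) = (3−1, 17−3) = (2, 14)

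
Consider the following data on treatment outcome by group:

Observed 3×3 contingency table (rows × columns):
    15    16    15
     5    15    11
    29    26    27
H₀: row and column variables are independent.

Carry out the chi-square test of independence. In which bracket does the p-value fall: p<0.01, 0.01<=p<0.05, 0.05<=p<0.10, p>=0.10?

Row totals [46, 31, 82], col totals [49, 57, 53], n=159
χ² = (15−14.18)²/14.18 + (16−16.49)²/16.49 + (15−15.33)²/15.33 + (5−9.55)²/9.55 + (15−11.11)²/11.11 + (11−10.33)²/10.33 + (29−25.27)²/25.27 + (26−29.40)²/29.40 + (27−27.33)²/27.33 = 4.5893
df = 4
p-value (upper-tail) = 0.33209
→ bracket: p>=0.10

p-value bracket: p>=0.10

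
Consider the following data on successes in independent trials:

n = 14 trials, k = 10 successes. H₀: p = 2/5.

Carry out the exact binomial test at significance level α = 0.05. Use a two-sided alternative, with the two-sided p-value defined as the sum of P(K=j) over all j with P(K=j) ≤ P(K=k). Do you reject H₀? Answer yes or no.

reject H₀: yes

Exact binomial: n=14, k=10, p₀=2/5=0.4000
P(X=j) = C(n,j)·p₀^j·(1−p₀)^(n−j); p = Σ P(X=j) over j with P(X=j) ≤ P(X=10)
p-value (two-sided) = 0.02561
At α=0.05: p < α → reject H₀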